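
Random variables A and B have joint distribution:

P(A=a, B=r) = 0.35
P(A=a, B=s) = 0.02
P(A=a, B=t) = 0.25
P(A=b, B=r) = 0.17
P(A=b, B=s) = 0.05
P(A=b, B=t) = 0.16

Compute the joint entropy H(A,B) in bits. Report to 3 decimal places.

2.217 bits

H(A,B) = −Σ p(x,y)·log₂ p(x,y) over all 6 cells.
  cell (a,r): −0.35·log₂0.35 = 0.5301
  cell (a,s): −0.02·log₂0.02 = 0.1129
  cell (a,t): −0.25·log₂0.25 = 0.5000
  cell (b,r): −0.17·log₂0.17 = 0.4346
  cell (b,s): −0.05·log₂0.05 = 0.2161
  cell (b,t): −0.16·log₂0.16 = 0.4230
Sum = 2.217 bits.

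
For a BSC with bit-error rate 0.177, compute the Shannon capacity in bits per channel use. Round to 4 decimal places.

Binary symmetric channel: C = 1 − h₂(ε) where h₂ is the binary entropy function.
h₂(0.177) = −0.177·log₂0.177 − 0.823·log₂0.823 = 0.6735.
C = 1 − 0.6735 = 0.3265 bits per channel use.

0.3265 bits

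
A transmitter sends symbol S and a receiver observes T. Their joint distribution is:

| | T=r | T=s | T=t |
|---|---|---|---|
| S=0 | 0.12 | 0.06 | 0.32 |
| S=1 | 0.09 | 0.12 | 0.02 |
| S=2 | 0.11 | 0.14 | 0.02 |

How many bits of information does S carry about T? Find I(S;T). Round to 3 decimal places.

0.291 bits

Marginals: p(S) = (0.5000, 0.2300, 0.2700), p(T) = (0.3200, 0.3200, 0.3600).
I(S;T) = Σ p(x,y)·log₂[p(x,y)/(p(x)p(y))].
  (0,r): 0.12·log₂(0.7500) = -0.0498
  (0,s): 0.06·log₂(0.3750) = -0.0849
  (0,t): 0.32·log₂(1.7778) = 0.2656
  (1,r): 0.09·log₂(1.2228) = 0.0261
  (1,s): 0.12·log₂(1.6304) = 0.0846
  (1,t): 0.02·log₂(0.2415) = -0.0410
  (2,r): 0.11·log₂(1.2731) = 0.0383
  (2,s): 0.14·log₂(1.6204) = 0.0975
  (2,t): 0.02·log₂(0.2058) = -0.0456
Sum = 0.291 bits.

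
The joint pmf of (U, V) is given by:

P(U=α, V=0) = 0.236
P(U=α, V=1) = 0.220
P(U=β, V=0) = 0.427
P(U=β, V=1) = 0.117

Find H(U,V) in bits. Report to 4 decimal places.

1.8586 bits

H(U,V) = −Σ p(x,y)·log₂ p(x,y) over all 4 cells.
  cell (α,0): −0.236·log₂0.236 = 0.49162
  cell (α,1): −0.220·log₂0.220 = 0.48057
  cell (β,0): −0.427·log₂0.427 = 0.52422
  cell (β,1): −0.117·log₂0.117 = 0.36216
Sum = 1.8586 bits.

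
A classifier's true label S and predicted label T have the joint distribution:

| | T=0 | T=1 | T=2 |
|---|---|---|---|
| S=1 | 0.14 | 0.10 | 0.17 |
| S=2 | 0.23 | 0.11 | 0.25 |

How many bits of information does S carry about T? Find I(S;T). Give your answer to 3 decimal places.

0.004 bits

Marginals: p(S) = (0.4100, 0.5900), p(T) = (0.3700, 0.2100, 0.4200).
I(S;T) = H(S) + H(T) − H(S,T).
H(S) = 0.9765, H(T) = 1.5292, H(S,T) = 2.5018.
I(S;T) = 0.9765 + 1.5292 − 2.5018 = 0.004 bits.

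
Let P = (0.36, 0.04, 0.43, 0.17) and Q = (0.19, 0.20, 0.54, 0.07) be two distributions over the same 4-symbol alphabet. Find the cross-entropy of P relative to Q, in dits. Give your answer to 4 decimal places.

H(P,Q) = −Σ p·log₁₀ q.
  −0.36·log₁₀(0.19) = 0.25965
  −0.04·log₁₀(0.20) = 0.02796
  −0.43·log₁₀(0.54) = 0.11507
  −0.17·log₁₀(0.07) = 0.19633
H(P,Q) = 0.5990 dits.

0.5990 dits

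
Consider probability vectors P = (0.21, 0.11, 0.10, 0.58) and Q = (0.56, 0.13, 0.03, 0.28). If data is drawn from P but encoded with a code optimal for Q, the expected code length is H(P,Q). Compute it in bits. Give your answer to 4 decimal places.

H(P,Q) = −Σ p·log₂ q.
  −0.21·log₂(0.56) = 0.17567
  −0.11·log₂(0.13) = 0.32378
  −0.10·log₂(0.03) = 0.50589
  −0.58·log₂(0.28) = 1.06517
H(P,Q) = 2.0705 bits.

2.0705 bits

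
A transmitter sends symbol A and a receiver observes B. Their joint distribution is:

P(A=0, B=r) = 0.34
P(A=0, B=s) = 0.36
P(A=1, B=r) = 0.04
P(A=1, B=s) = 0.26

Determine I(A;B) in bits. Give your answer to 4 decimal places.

0.0885 bits

Marginals: p(A) = (0.7000, 0.3000), p(B) = (0.3800, 0.6200).
I(A;B) = Σ p(x,y)·log₂[p(x,y)/(p(x)p(y))].
  (0,r): 0.34·log₂(1.2782) = 0.12040
  (0,s): 0.36·log₂(0.8295) = -0.09709
  (1,r): 0.04·log₂(0.3509) = -0.06044
  (1,s): 0.26·log₂(1.3978) = 0.12563
Sum = 0.0885 bits.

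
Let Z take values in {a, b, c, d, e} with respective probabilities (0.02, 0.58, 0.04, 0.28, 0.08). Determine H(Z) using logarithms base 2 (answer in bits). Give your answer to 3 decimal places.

H(Z) = −Σ p·log₂ p.
  −(0.02)·log₂(0.02) = 0.1129
  −(0.58)·log₂(0.58) = 0.4558
  −(0.04)·log₂(0.04) = 0.1858
  −(0.28)·log₂(0.28) = 0.5142
  −(0.08)·log₂(0.08) = 0.2915
Sum: 0.1129 + 0.4558 + 0.1858 + 0.5142 + 0.2915 = 1.560 bits.

1.560 bits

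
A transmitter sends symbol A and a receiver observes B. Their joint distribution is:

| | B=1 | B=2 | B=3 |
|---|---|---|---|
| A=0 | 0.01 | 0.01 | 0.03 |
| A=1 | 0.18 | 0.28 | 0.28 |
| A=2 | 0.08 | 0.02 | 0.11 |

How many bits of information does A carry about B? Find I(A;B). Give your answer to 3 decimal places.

0.057 bits

Marginals: p(A) = (0.0500, 0.7400, 0.2100), p(B) = (0.2700, 0.3100, 0.4200).
I(A;B) = Σ p(x,y)·log₂[p(x,y)/(p(x)p(y))].
  (0,1): 0.01·log₂(0.7407) = -0.0043
  (0,2): 0.01·log₂(0.6452) = -0.0063
  (0,3): 0.03·log₂(1.4286) = 0.0154
  (1,1): 0.18·log₂(0.9009) = -0.0271
  (1,2): 0.28·log₂(1.2206) = 0.0805
  (1,3): 0.28·log₂(0.9009) = -0.0422
  (2,1): 0.08·log₂(1.4109) = 0.0397
  (2,2): 0.02·log₂(0.3072) = -0.0341
  (2,3): 0.11·log₂(1.2472) = 0.0351
Sum = 0.057 bits.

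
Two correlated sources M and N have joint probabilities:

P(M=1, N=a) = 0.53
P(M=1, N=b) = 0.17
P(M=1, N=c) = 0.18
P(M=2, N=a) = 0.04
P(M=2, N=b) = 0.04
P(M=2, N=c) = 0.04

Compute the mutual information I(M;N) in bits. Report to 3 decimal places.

0.022 bits

Marginals: p(M) = (0.8800, 0.1200), p(N) = (0.5700, 0.2100, 0.2200).
I(M;N) = Σ p(x,y)·log₂[p(x,y)/(p(x)p(y))].
  (1,a): 0.53·log₂(1.0566) = 0.0421
  (1,b): 0.17·log₂(0.9199) = -0.0205
  (1,c): 0.18·log₂(0.9298) = -0.0189
  (2,a): 0.04·log₂(0.5848) = -0.0310
  (2,b): 0.04·log₂(1.5873) = 0.0267
  (2,c): 0.04·log₂(1.5152) = 0.0240
Sum = 0.022 bits.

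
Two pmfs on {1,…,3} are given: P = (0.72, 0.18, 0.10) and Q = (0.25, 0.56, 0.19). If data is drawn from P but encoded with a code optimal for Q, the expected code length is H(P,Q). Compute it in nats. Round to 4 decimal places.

H(P,Q) = −Σ p·ln q.
  −0.72·ln(0.25) = 0.99813
  −0.18·ln(0.56) = 0.10437
  −0.10·ln(0.19) = 0.16607
H(P,Q) = 1.2686 nats.

1.2686 nats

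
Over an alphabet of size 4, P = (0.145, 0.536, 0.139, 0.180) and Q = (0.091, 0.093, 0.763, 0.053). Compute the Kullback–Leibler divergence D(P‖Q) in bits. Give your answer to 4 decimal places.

D(P‖Q) = Σ p·log₂(p/q).
  0.145·log₂(0.145/0.091) = 0.09746
  0.536·log₂(0.536/0.093) = 1.35443
  0.139·log₂(0.139/0.763) = -0.34147
  0.180·log₂(0.180/0.053) = 0.31751
D(P‖Q) = 1.4279 bits.

1.4279 bits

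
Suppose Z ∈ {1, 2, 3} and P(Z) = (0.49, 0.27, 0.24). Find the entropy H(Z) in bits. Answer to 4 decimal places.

H(Z) = −Σ p·log₂ p.
  −(0.49)·log₂(0.49) = 0.50428
  −(0.27)·log₂(0.27) = 0.51002
  −(0.24)·log₂(0.24) = 0.49413
Sum: 0.50428 + 0.51002 + 0.49413 = 1.5084 bits.

1.5084 bits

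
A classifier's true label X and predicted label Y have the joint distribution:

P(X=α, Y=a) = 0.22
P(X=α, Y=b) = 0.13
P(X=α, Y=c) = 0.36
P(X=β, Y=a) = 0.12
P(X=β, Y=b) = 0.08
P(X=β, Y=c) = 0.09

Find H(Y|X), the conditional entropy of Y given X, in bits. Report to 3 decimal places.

1.496 bits

Marginals: p(X) = (0.7100, 0.2900), p(Y) = (0.3400, 0.2100, 0.4500).
H(Y|X) = Σ p(X) · H(Y|X=·).
  X=α: p=0.7100, H(Y|X=α) = 1.4690
  X=β: p=0.2900, H(Y|X=β) = 1.5632
Weighted sum = 1.496 bits.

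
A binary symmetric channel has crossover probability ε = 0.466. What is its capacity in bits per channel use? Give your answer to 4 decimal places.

0.0033 bits

Binary symmetric channel: C = 1 − h₂(ε) where h₂ is the binary entropy function.
h₂(0.466) = −0.466·log₂0.466 − 0.534·log₂0.534 = 0.9967.
C = 1 − 0.9967 = 0.0033 bits per channel use.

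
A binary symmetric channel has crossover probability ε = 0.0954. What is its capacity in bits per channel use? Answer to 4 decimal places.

0.5458 bits

Binary symmetric channel: C = 1 − h₂(ε) where h₂ is the binary entropy function.
h₂(0.0954) = −0.0954·log₂0.0954 − 0.9046·log₂0.9046 = 0.4542.
C = 1 − 0.4542 = 0.5458 bits per channel use.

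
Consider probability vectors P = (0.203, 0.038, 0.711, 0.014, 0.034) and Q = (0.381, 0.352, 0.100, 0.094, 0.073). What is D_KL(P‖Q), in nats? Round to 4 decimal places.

D(P‖Q) = Σ p·ln(p/q).
  0.203·ln(0.203/0.381) = -0.12781
  0.038·ln(0.038/0.352) = -0.08459
  0.711·ln(0.711/0.100) = 1.39463
  0.014·ln(0.014/0.094) = -0.02666
  0.034·ln(0.034/0.073) = -0.02598
D(P‖Q) = 1.1296 nats.

1.1296 nats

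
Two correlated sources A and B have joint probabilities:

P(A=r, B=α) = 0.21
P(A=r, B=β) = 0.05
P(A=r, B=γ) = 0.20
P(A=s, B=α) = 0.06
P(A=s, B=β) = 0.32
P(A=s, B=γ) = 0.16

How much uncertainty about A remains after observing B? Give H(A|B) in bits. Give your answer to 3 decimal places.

Marginals: p(A) = (0.4600, 0.5400), p(B) = (0.2700, 0.3700, 0.3600).
H(A|B) = Σ p(B) · H(A|B=·).
  B=α: p=0.2700, H(A|B=α) = 0.7642
  B=β: p=0.3700, H(A|B=β) = 0.5714
  B=γ: p=0.3600, H(A|B=γ) = 0.9911
Weighted sum = 0.775 bits.

0.775 bits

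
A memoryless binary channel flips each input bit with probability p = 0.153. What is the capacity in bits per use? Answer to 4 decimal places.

0.3827 bits

Binary symmetric channel: C = 1 − h₂(ε) where h₂ is the binary entropy function.
h₂(0.153) = −0.153·log₂0.153 − 0.847·log₂0.847 = 0.6173.
C = 1 − 0.6173 = 0.3827 bits per channel use.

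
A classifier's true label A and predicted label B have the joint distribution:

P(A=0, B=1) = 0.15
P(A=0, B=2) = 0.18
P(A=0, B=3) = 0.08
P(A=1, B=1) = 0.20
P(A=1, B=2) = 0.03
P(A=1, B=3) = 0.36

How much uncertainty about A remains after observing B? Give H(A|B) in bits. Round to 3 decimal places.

0.770 bits

Marginals: p(A) = (0.4100, 0.5900), p(B) = (0.3500, 0.2100, 0.4400).
H(A|B) = Σ p(B) · H(A|B=·).
  B=1: p=0.3500, H(A|B=1) = 0.9852
  B=2: p=0.2100, H(A|B=2) = 0.5917
  B=3: p=0.4400, H(A|B=3) = 0.6840
Weighted sum = 0.770 bits.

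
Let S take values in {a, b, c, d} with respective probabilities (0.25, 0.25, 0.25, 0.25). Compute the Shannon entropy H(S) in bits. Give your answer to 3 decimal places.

2.000 bits

H(S) = −Σ p·log₂ p.
  −(0.25)·log₂(0.25) = 0.5000
  −(0.25)·log₂(0.25) = 0.5000
  −(0.25)·log₂(0.25) = 0.5000
  −(0.25)·log₂(0.25) = 0.5000
Sum: 0.5000 + 0.5000 + 0.5000 + 0.5000 = 2.000 bits.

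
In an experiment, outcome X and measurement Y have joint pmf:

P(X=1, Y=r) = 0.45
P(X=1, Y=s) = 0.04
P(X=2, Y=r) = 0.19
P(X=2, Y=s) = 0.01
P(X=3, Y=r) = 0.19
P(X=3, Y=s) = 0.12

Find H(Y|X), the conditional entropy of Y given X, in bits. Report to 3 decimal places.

0.556 bits

Marginals: p(X) = (0.4900, 0.2000, 0.3100), p(Y) = (0.8300, 0.1700).
H(Y|X) = Σ p(X) · H(Y|X=·).
  X=1: p=0.4900, H(Y|X=1) = 0.4079
  X=2: p=0.2000, H(Y|X=2) = 0.2864
  X=3: p=0.3100, H(Y|X=3) = 0.9629
Weighted sum = 0.556 bits.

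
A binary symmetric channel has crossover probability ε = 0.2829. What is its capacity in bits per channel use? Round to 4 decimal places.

0.1406 bits

Binary symmetric channel: C = 1 − h₂(ε) where h₂ is the binary entropy function.
h₂(0.2829) = −0.2829·log₂0.2829 − 0.7171·log₂0.7171 = 0.8594.
C = 1 − 0.8594 = 0.1406 bits per channel use.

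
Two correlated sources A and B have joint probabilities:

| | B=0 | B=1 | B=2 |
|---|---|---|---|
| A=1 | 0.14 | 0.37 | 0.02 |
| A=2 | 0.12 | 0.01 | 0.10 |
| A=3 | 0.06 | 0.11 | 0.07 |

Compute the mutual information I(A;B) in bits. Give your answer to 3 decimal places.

0.284 bits

Marginals: p(A) = (0.5300, 0.2300, 0.2400), p(B) = (0.3200, 0.4900, 0.1900).
I(A;B) = H(A) + H(B) − H(A,B).
H(A) = 1.4672, H(B) = 1.4855, H(A,B) = 2.6688.
I(A;B) = 1.4672 + 1.4855 − 2.6688 = 0.284 bits.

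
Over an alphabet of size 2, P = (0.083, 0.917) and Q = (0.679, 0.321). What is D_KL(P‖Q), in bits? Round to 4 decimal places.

1.1370 bits

D(P‖Q) = Σ p·log₂(p/q).
  0.083·log₂(0.083/0.679) = -0.25167
  0.917·log₂(0.917/0.321) = 1.38866
D(P‖Q) = 1.1370 bits.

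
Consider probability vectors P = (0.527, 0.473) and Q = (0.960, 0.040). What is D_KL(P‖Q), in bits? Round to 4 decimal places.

D(P‖Q) = Σ p·log₂(p/q).
  0.527·log₂(0.527/0.960) = -0.45598
  0.473·log₂(0.473/0.040) = 1.68566
D(P‖Q) = 1.2297 bits.

1.2297 bits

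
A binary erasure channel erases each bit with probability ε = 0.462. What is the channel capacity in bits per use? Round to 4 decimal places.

0.5380 bits

Binary erasure channel: capacity C = 1 − ε.
C = 1 − 0.462 = 0.5380 bits per channel use.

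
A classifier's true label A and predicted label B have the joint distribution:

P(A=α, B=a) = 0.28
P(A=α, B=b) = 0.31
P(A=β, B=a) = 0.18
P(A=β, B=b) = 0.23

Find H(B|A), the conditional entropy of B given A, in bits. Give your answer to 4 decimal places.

0.9945 bits

Marginals: p(A) = (0.5900, 0.4100), p(B) = (0.4600, 0.5400).
H(B|A) = Σ p(A) · H(B|A=·).
  A=α: p=0.5900, H(B|A=α) = 0.9981
  A=β: p=0.4100, H(B|A=β) = 0.9892
Weighted sum = 0.9945 bits.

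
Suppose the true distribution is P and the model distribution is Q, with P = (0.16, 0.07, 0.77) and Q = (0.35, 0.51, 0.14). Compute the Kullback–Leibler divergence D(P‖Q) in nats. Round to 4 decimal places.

1.0484 nats

D(P‖Q) = Σ p·ln(p/q).
  0.16·ln(0.16/0.35) = -0.12524
  0.07·ln(0.07/0.51) = -0.13901
  0.77·ln(0.77/0.14) = 1.31266
D(P‖Q) = 1.0484 nats.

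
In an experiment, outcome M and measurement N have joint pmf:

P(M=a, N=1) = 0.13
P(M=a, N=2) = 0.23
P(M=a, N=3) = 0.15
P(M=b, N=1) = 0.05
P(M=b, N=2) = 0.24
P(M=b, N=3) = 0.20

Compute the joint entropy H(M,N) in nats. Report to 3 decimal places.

1.702 nats

H(M,N) = −Σ p(x,y)·ln p(x,y) over all 6 cells.
  cell (a,1): −0.13·ln0.13 = 0.2652
  cell (a,2): −0.23·ln0.23 = 0.3380
  cell (a,3): −0.15·ln0.15 = 0.2846
  cell (b,1): −0.05·ln0.05 = 0.1498
  cell (b,2): −0.24·ln0.24 = 0.3425
  cell (b,3): −0.20·ln0.20 = 0.3219
Sum = 1.702 nats.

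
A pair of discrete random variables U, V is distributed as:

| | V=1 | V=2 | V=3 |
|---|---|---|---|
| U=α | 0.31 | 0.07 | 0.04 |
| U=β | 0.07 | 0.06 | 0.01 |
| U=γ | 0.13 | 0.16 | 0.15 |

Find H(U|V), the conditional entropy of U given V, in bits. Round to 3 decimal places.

1.295 bits

Marginals: p(U) = (0.4200, 0.1400, 0.4400), p(V) = (0.5100, 0.2900, 0.2000).
H(U|V) = Σ p(V) · H(U|V=·).
  V=1: p=0.5100, H(U|V=1) = 1.3325
  V=2: p=0.2900, H(U|V=2) = 1.4386
  V=3: p=0.2000, H(U|V=3) = 0.9918
Weighted sum = 1.295 bits.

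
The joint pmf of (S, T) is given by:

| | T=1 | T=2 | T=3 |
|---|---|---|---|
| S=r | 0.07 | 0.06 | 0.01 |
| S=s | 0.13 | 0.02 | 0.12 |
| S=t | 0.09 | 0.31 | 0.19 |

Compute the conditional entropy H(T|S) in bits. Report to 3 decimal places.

Marginals: p(S) = (0.1400, 0.2700, 0.5900), p(T) = (0.2900, 0.3900, 0.3200).
H(T|S) = Σ p(S) · H(T|S=·).
  S=r: p=0.1400, H(T|S=r) = 1.2958
  S=s: p=0.2700, H(T|S=s) = 1.3058
  S=t: p=0.5900, H(T|S=t) = 1.4281
Weighted sum = 1.377 bits.

1.377 bits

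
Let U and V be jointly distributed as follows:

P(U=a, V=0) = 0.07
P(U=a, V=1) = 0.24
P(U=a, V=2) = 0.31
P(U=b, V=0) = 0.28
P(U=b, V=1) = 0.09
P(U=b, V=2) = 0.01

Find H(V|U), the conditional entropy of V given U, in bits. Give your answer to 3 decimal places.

Marginals: p(U) = (0.6200, 0.3800), p(V) = (0.3500, 0.3300, 0.3200).
H(V|U) = Σ p(U) · H(V|U=·).
  U=a: p=0.6200, H(V|U=a) = 1.3853
  U=b: p=0.3800, H(V|U=b) = 0.9549
Weighted sum = 1.222 bits.

1.222 bits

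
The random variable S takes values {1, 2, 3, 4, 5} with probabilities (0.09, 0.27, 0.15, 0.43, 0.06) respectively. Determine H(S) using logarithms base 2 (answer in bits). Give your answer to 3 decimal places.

2.000 bits

H(S) = −Σ p·log₂ p.
  −(0.09)·log₂(0.09) = 0.3127
  −(0.27)·log₂(0.27) = 0.5100
  −(0.15)·log₂(0.15) = 0.4105
  −(0.43)·log₂(0.43) = 0.5236
  −(0.06)·log₂(0.06) = 0.2435
Sum: 0.3127 + 0.5100 + 0.4105 + 0.5236 + 0.2435 = 2.000 bits.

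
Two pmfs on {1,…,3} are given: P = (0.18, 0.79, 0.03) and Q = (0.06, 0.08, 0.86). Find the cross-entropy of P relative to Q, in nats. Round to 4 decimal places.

2.5063 nats

H(P,Q) = −Σ p·ln q.
  −0.18·ln(0.06) = 0.50641
  −0.79·ln(0.08) = 1.99533
  −0.03·ln(0.86) = 0.00452
H(P,Q) = 2.5063 nats.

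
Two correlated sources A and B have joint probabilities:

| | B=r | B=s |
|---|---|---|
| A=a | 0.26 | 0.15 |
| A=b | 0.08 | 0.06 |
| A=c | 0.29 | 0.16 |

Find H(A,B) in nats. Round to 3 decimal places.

H(A,B) = −Σ p(x,y)·ln p(x,y) over all 6 cells.
  cell (a,r): −0.26·ln0.26 = 0.3502
  cell (a,s): −0.15·ln0.15 = 0.2846
  cell (b,r): −0.08·ln0.08 = 0.2021
  cell (b,s): −0.06·ln0.06 = 0.1688
  cell (c,r): −0.29·ln0.29 = 0.3590
  cell (c,s): −0.16·ln0.16 = 0.2932
Sum = 1.658 nats.

1.658 nats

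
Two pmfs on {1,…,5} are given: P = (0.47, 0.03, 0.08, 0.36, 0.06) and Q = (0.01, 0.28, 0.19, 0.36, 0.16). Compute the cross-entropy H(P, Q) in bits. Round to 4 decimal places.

H(P,Q) = −Σ p·log₂ q.
  −0.47·log₂(0.01) = 3.12261
  −0.03·log₂(0.28) = 0.05510
  −0.08·log₂(0.19) = 0.19167
  −0.36·log₂(0.36) = 0.53062
  −0.06·log₂(0.16) = 0.15863
H(P,Q) = 4.0586 bits.

4.0586 bits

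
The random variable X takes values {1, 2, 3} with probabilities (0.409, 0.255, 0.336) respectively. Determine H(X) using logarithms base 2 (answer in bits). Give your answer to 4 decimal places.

H(X) = −Σ p·log₂ p.
  −(0.409)·log₂(0.409) = 0.52754
  −(0.255)·log₂(0.255) = 0.50271
  −(0.336)·log₂(0.336) = 0.52868
Sum: 0.52754 + 0.50271 + 0.52868 = 1.5589 bits.

1.5589 bits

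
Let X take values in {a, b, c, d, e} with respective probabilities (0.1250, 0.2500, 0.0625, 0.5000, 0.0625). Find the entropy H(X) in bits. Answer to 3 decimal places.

H(X) = −Σ p·log₂ p.
  −(0.1250)·log₂(0.1250) = 0.3750
  −(0.2500)·log₂(0.2500) = 0.5000
  −(0.0625)·log₂(0.0625) = 0.2500
  −(0.5000)·log₂(0.5000) = 0.5000
  −(0.0625)·log₂(0.0625) = 0.2500
Sum: 0.3750 + 0.5000 + 0.2500 + 0.5000 + 0.2500 = 1.875 bits.

1.875 bits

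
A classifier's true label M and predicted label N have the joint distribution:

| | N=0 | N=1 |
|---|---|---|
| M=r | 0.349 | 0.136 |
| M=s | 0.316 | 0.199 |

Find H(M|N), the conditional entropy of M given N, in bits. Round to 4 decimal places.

Chain rule: H(M|N) = H(M,N) − H(N).
Marginals: p(M) = (0.4850, 0.5150), p(N) = (0.6650, 0.3350).
H(M,N) = 1.9102 bits; H(N) = 0.9200 bits.
H(M|N) = 1.9102 − 0.9200 = 0.9902 bits.

0.9902 bits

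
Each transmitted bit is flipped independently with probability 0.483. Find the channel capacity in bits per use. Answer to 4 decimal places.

0.0008 bits

Binary symmetric channel: C = 1 − h₂(ε) where h₂ is the binary entropy function.
h₂(0.483) = −0.483·log₂0.483 − 0.517·log₂0.517 = 0.9992.
C = 1 − 0.9992 = 0.0008 bits per channel use.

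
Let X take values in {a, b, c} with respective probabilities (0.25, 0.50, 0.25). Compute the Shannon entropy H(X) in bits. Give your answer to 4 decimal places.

1.5000 bits

H(X) = −Σ p·log₂ p.
  −(0.25)·log₂(0.25) = 0.50000
  −(0.50)·log₂(0.50) = 0.50000
  −(0.25)·log₂(0.25) = 0.50000
Sum: 0.50000 + 0.50000 + 0.50000 = 1.5000 bits.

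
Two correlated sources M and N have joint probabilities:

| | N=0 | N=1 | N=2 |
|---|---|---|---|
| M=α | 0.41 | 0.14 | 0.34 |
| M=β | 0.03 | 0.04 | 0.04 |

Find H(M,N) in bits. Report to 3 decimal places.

H(M,N) = −Σ p(x,y)·log₂ p(x,y) over all 6 cells.
  cell (α,0): −0.41·log₂0.41 = 0.5274
  cell (α,1): −0.14·log₂0.14 = 0.3971
  cell (α,2): −0.34·log₂0.34 = 0.5292
  cell (β,0): −0.03·log₂0.03 = 0.1518
  cell (β,1): −0.04·log₂0.04 = 0.1858
  cell (β,2): −0.04·log₂0.04 = 0.1858
Sum = 1.977 bits.

1.977 bits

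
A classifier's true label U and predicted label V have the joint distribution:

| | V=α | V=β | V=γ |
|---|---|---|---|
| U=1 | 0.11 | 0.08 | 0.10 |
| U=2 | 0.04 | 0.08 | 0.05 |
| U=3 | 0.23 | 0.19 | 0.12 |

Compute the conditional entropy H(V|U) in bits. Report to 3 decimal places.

1.545 bits

Chain rule: H(V|U) = H(U,V) − H(U).
Marginals: p(U) = (0.2900, 0.1700, 0.5400), p(V) = (0.3800, 0.3500, 0.2700).
H(U,V) = 2.9773 bits; H(U) = 1.4325 bits.
H(V|U) = 2.9773 − 1.4325 = 1.545 bits.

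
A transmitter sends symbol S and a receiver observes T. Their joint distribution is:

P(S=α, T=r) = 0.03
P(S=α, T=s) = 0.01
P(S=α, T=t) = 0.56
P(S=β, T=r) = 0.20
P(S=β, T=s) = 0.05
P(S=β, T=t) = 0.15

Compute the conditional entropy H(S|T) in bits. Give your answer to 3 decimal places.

0.696 bits

Marginals: p(S) = (0.6000, 0.4000), p(T) = (0.2300, 0.0600, 0.7100).
H(S|T) = Σ p(T) · H(S|T=·).
  T=r: p=0.2300, H(S|T=r) = 0.5586
  T=s: p=0.0600, H(S|T=s) = 0.6500
  T=t: p=0.7100, H(S|T=t) = 0.7439
Weighted sum = 0.696 bits.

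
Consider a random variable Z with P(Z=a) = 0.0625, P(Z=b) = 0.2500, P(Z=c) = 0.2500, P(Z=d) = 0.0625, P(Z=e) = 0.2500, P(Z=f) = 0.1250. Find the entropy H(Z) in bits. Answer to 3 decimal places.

H(Z) = −Σ p·log₂ p.
  −(0.0625)·log₂(0.0625) = 0.2500
  −(0.2500)·log₂(0.2500) = 0.5000
  −(0.2500)·log₂(0.2500) = 0.5000
  −(0.0625)·log₂(0.0625) = 0.2500
  −(0.2500)·log₂(0.2500) = 0.5000
  −(0.1250)·log₂(0.1250) = 0.3750
Sum: 0.2500 + 0.5000 + 0.5000 + 0.2500 + 0.5000 + 0.3750 = 2.375 bits.

2.375 bits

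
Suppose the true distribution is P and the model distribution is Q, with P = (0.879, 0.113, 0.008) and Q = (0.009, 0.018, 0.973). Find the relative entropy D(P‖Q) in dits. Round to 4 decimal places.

1.8225 dits

D(P‖Q) = Σ p·log₁₀(p/q).
  0.879·log₁₀(0.879/0.009) = 1.74899
  0.113·log₁₀(0.113/0.018) = 0.09015
  0.008·log₁₀(0.008/0.973) = -0.01668
D(P‖Q) = 1.8225 dits.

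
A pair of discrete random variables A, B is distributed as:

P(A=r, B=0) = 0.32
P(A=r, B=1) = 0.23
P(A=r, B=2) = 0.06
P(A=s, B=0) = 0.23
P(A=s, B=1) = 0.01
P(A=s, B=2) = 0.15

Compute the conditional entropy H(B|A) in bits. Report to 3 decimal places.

1.257 bits

Marginals: p(A) = (0.6100, 0.3900), p(B) = (0.5500, 0.2400, 0.2100).
H(B|A) = Σ p(A) · H(B|A=·).
  A=r: p=0.6100, H(B|A=r) = 1.3479
  A=s: p=0.3900, H(B|A=s) = 1.1150
Weighted sum = 1.257 bits.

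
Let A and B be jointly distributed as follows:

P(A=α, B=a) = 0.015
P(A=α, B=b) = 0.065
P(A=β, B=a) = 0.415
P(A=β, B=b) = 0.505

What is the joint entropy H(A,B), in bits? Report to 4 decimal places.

H(A,B) = −Σ p(x,y)·log₂ p(x,y) over all 4 cells.
  cell (α,a): −0.015·log₂0.015 = 0.09088
  cell (α,b): −0.065·log₂0.065 = 0.25632
  cell (β,a): −0.415·log₂0.415 = 0.52656
  cell (β,b): −0.505·log₂0.505 = 0.49775
Sum = 1.3715 bits.

1.3715 bits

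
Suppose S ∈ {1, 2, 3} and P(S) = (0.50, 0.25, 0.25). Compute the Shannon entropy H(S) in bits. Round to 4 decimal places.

H(S) = −Σ p·log₂ p.
  −(0.50)·log₂(0.50) = 0.50000
  −(0.25)·log₂(0.25) = 0.50000
  −(0.25)·log₂(0.25) = 0.50000
Sum: 0.50000 + 0.50000 + 0.50000 = 1.5000 bits.

1.5000 bits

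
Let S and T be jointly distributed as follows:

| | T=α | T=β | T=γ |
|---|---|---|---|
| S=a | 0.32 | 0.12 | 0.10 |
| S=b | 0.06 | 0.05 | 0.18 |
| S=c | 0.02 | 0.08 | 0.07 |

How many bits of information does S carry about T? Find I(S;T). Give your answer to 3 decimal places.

Marginals: p(S) = (0.5400, 0.2900, 0.1700), p(T) = (0.4000, 0.2500, 0.3500).
I(S;T) = H(S) + H(T) − H(S,T).
H(S) = 1.4325, H(T) = 1.5589, H(S,T) = 2.8032.
I(S;T) = 1.4325 + 1.5589 − 2.8032 = 0.188 bits.

0.188 bits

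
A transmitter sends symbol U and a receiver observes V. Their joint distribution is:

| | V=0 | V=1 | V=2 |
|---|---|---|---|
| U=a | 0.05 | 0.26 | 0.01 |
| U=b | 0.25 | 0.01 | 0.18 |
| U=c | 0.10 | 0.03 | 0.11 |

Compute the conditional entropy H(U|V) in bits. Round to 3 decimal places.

Chain rule: H(U|V) = H(U,V) − H(V).
Marginals: p(U) = (0.3200, 0.4400, 0.2400), p(V) = (0.4000, 0.3000, 0.3000).
H(U,V) = 2.6338 bits; H(V) = 1.5710 bits.
H(U|V) = 2.6338 − 1.5710 = 1.063 bits.

1.063 bits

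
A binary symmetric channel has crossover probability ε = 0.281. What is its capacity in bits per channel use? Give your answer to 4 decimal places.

Binary symmetric channel: C = 1 − h₂(ε) where h₂ is the binary entropy function.
h₂(0.281) = −0.281·log₂0.281 − 0.719·log₂0.719 = 0.8568.
C = 1 − 0.8568 = 0.1432 bits per channel use.

0.1432 bits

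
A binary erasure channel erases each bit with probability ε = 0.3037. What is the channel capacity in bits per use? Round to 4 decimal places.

0.6963 bits

Binary erasure channel: capacity C = 1 − ε.
C = 1 − 0.3037 = 0.6963 bits per channel use.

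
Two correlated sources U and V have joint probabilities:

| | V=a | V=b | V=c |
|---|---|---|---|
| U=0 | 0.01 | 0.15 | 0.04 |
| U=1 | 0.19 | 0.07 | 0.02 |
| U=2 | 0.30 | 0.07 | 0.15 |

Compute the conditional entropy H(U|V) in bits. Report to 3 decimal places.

Marginals: p(U) = (0.2000, 0.2800, 0.5200), p(V) = (0.5000, 0.2900, 0.2100).
H(U|V) = Σ p(V) · H(U|V=·).
  V=a: p=0.5000, H(U|V=a) = 1.0855
  V=b: p=0.2900, H(U|V=b) = 1.4819
  V=c: p=0.2100, H(U|V=c) = 1.1255
Weighted sum = 1.209 bits.

1.209 bits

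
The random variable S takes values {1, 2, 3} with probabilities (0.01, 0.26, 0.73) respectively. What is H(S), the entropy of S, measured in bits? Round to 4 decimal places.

0.9032 bits

H(S) = −Σ p·log₂ p.
  −(0.01)·log₂(0.01) = 0.06644
  −(0.26)·log₂(0.26) = 0.50529
  −(0.73)·log₂(0.73) = 0.33144
Sum: 0.06644 + 0.50529 + 0.33144 = 0.9032 bits.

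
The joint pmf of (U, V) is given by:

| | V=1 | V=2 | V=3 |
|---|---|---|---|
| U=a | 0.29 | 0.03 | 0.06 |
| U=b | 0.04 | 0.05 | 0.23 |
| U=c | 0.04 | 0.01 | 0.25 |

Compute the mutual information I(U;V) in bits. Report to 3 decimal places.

Marginals: p(U) = (0.3800, 0.3200, 0.3000), p(V) = (0.3700, 0.0900, 0.5400).
I(U;V) = Σ p(x,y)·log₂[p(x,y)/(p(x)p(y))].
  (a,1): 0.29·log₂(2.0626) = 0.3029
  (a,2): 0.03·log₂(0.8772) = -0.0057
  (a,3): 0.06·log₂(0.2924) = -0.1064
  (b,1): 0.04·log₂(0.3378) = -0.0626
  (b,2): 0.05·log₂(1.7361) = 0.0398
  (b,3): 0.23·log₂(1.3310) = 0.0949
  (c,1): 0.04·log₂(0.3604) = -0.0589
  (c,2): 0.01·log₂(0.3704) = -0.0143
  (c,3): 0.25·log₂(1.5432) = 0.1565
Sum = 0.346 bits.

0.346 bits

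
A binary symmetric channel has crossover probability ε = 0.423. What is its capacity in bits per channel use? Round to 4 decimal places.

0.0172 bits

Binary symmetric channel: C = 1 − h₂(ε) where h₂ is the binary entropy function.
h₂(0.423) = −0.423·log₂0.423 − 0.577·log₂0.577 = 0.9828.
C = 1 − 0.9828 = 0.0172 bits per channel use.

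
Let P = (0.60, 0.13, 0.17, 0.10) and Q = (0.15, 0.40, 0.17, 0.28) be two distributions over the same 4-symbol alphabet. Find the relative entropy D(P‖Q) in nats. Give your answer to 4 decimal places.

0.5827 nats

D(P‖Q) = Σ p·ln(p/q).
  0.60·ln(0.60/0.15) = 0.83178
  0.13·ln(0.13/0.40) = -0.14611
  0.17·ln(0.17/0.17) = 0.00000
  0.10·ln(0.10/0.28) = -0.10296
D(P‖Q) = 0.5827 nats.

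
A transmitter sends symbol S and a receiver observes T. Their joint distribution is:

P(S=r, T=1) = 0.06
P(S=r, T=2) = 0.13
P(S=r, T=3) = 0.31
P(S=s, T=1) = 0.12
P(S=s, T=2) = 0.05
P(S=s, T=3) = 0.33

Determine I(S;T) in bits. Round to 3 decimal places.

Marginals: p(S) = (0.5000, 0.5000), p(T) = (0.1800, 0.1800, 0.6400).
I(S;T) = H(S) + H(T) − H(S,T).
H(S) = 1.0000, H(T) = 1.3027, H(S,T) = 2.2610.
I(S;T) = 1.0000 + 1.3027 − 2.2610 = 0.042 bits.

0.042 bits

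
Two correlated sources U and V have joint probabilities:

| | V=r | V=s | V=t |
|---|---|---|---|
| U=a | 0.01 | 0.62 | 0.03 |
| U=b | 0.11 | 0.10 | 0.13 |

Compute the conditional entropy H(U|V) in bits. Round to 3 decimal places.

Chain rule: H(U|V) = H(U,V) − H(V).
Marginals: p(U) = (0.6600, 0.3400), p(V) = (0.1200, 0.7200, 0.1600).
H(U,V) = 1.7109 bits; H(V) = 1.1313 bits.
H(U|V) = 1.7109 − 1.1313 = 0.580 bits.

0.580 bits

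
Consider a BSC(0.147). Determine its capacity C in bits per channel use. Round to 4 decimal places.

0.3977 bits

Binary symmetric channel: C = 1 − h₂(ε) where h₂ is the binary entropy function.
h₂(0.147) = −0.147·log₂0.147 − 0.853·log₂0.853 = 0.6023.
C = 1 − 0.6023 = 0.3977 bits per channel use.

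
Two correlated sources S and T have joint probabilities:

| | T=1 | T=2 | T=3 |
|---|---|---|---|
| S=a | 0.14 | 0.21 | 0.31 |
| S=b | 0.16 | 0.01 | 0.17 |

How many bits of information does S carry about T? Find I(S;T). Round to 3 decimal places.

0.117 bits

Marginals: p(S) = (0.6600, 0.3400), p(T) = (0.3000, 0.2200, 0.4800).
I(S;T) = H(S) + H(T) − H(S,T).
H(S) = 0.9248, H(T) = 1.5099, H(S,T) = 2.3178.
I(S;T) = 0.9248 + 1.5099 − 2.3178 = 0.117 bits.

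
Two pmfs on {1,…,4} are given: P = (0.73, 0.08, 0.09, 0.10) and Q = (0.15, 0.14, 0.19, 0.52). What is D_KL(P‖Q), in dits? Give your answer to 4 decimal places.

0.3814 dits

D(P‖Q) = Σ p·log₁₀(p/q).
  0.73·log₁₀(0.73/0.15) = 0.50168
  0.08·log₁₀(0.08/0.14) = -0.01944
  0.09·log₁₀(0.09/0.19) = -0.02921
  0.10·log₁₀(0.10/0.52) = -0.07160
D(P‖Q) = 0.3814 dits.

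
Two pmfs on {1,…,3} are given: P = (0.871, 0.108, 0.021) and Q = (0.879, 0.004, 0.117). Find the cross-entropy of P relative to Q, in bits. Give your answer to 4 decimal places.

1.0874 bits

H(P,Q) = −Σ p·log₂ q.
  −0.871·log₂(0.879) = 0.16206
  −0.108·log₂(0.004) = 0.86030
  −0.021·log₂(0.117) = 0.06500
H(P,Q) = 1.0874 bits.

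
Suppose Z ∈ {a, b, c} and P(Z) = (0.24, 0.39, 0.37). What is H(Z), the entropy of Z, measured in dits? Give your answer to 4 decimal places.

0.4680 dits

H(Z) = −Σ p·log₁₀ p.
  −(0.24)·log₁₀(0.24) = 0.14875
  −(0.39)·log₁₀(0.39) = 0.15948
  −(0.37)·log₁₀(0.37) = 0.15977
Sum: 0.14875 + 0.15948 + 0.15977 = 0.4680 dits.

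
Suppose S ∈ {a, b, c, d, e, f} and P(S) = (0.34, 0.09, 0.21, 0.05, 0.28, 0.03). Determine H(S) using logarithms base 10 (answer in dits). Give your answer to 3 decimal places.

H(S) = −Σ p·log₁₀ p.
  −(0.34)·log₁₀(0.34) = 0.1593
  −(0.09)·log₁₀(0.09) = 0.0941
  −(0.21)·log₁₀(0.21) = 0.1423
  −(0.05)·log₁₀(0.05) = 0.0651
  −(0.28)·log₁₀(0.28) = 0.1548
  −(0.03)·log₁₀(0.03) = 0.0457
Sum: 0.1593 + 0.0941 + 0.1423 + 0.0651 + 0.1548 + 0.0457 = 0.661 dits.

0.661 dits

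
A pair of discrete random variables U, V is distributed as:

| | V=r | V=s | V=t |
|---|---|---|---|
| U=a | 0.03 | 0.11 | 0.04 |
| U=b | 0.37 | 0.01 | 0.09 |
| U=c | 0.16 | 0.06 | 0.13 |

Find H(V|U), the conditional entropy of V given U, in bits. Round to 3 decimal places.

Chain rule: H(V|U) = H(U,V) − H(U).
Marginals: p(U) = (0.1800, 0.4700, 0.3500), p(V) = (0.5600, 0.1800, 0.2600).
H(U,V) = 2.6468 bits; H(U) = 1.4874 bits.
H(V|U) = 2.6468 − 1.4874 = 1.159 bits.

1.159 bits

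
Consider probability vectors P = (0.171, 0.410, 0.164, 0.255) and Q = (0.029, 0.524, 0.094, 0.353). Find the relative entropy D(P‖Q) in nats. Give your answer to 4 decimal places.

D(P‖Q) = Σ p·ln(p/q).
  0.171·ln(0.171/0.029) = 0.30342
  0.410·ln(0.410/0.524) = -0.10059
  0.164·ln(0.164/0.094) = 0.09128
  0.255·ln(0.255/0.353) = -0.08293
D(P‖Q) = 0.2112 nats.

0.2112 nats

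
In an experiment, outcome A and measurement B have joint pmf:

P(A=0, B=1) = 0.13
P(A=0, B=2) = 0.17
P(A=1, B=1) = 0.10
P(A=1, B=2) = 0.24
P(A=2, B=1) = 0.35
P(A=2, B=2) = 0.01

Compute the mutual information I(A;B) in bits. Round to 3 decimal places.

0.322 bits

Marginals: p(A) = (0.3000, 0.3400, 0.3600), p(B) = (0.5800, 0.4200).
I(A;B) = H(A) + H(B) − H(A,B).
H(A) = 1.5809, H(B) = 0.9815, H(A,B) = 2.2401.
I(A;B) = 1.5809 + 0.9815 − 2.2401 = 0.322 bits.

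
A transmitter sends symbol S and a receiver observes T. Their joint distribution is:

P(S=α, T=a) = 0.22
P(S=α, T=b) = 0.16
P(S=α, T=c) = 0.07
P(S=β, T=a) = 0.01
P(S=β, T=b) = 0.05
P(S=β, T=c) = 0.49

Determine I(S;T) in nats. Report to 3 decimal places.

0.321 nats

Marginals: p(S) = (0.4500, 0.5500), p(T) = (0.2300, 0.2100, 0.5600).
I(S;T) = H(S) + H(T) − H(S,T).
H(S) = 0.6881, H(T) = 0.9905, H(S,T) = 1.3578.
I(S;T) = 0.6881 + 0.9905 − 1.3578 = 0.321 nats.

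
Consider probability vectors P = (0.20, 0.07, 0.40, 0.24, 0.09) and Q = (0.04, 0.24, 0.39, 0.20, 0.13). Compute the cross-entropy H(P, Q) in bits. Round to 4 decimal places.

2.4384 bits

H(P,Q) = −Σ p·log₂ q.
  −0.20·log₂(0.04) = 0.92877
  −0.07·log₂(0.24) = 0.14412
  −0.40·log₂(0.39) = 0.54338
  −0.24·log₂(0.20) = 0.55726
  −0.09·log₂(0.13) = 0.26491
H(P,Q) = 2.4384 bits.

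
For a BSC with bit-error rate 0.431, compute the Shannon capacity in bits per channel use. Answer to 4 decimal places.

Binary symmetric channel: C = 1 − h₂(ε) where h₂ is the binary entropy function.
h₂(0.431) = −0.431·log₂0.431 − 0.569·log₂0.569 = 0.9862.
C = 1 − 0.9862 = 0.0138 bits per channel use.

0.0138 bits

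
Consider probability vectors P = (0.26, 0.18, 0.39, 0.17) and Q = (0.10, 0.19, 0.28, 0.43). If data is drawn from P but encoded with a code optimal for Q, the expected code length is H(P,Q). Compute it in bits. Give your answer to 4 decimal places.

2.2182 bits

H(P,Q) = −Σ p·log₂ q.
  −0.26·log₂(0.10) = 0.86370
  −0.18·log₂(0.19) = 0.43127
  −0.39·log₂(0.28) = 0.71624
  −0.17·log₂(0.43) = 0.20699
H(P,Q) = 2.2182 bits.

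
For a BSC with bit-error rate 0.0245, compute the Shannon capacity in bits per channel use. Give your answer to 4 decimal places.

Binary symmetric channel: C = 1 − h₂(ε) where h₂ is the binary entropy function.
h₂(0.0245) = −0.0245·log₂0.0245 − 0.9755·log₂0.9755 = 0.1660.
C = 1 − 0.1660 = 0.8340 bits per channel use.

0.8340 bits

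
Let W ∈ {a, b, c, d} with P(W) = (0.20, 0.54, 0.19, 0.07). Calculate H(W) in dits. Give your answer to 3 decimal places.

H(W) = −Σ p·log₁₀ p.
  −(0.20)·log₁₀(0.20) = 0.1398
  −(0.54)·log₁₀(0.54) = 0.1445
  −(0.19)·log₁₀(0.19) = 0.1370
  −(0.07)·log₁₀(0.07) = 0.0808
Sum: 0.1398 + 0.1445 + 0.1370 + 0.0808 = 0.502 dits.

0.502 dits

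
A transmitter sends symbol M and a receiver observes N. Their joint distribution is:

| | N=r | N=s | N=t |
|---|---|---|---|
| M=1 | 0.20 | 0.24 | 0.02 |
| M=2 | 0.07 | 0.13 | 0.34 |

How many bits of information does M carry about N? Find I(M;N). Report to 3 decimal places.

0.315 bits

Marginals: p(M) = (0.4600, 0.5400), p(N) = (0.2700, 0.3700, 0.3600).
I(M;N) = Σ p(x,y)·log₂[p(x,y)/(p(x)p(y))].
  (1,r): 0.20·log₂(1.6103) = 0.1375
  (1,s): 0.24·log₂(1.4101) = 0.1190
  (1,t): 0.02·log₂(0.1208) = -0.0610
  (2,r): 0.07·log₂(0.4801) = -0.0741
  (2,s): 0.13·log₂(0.6507) = -0.0806
  (2,t): 0.34·log₂(1.7490) = 0.2742
Sum = 0.315 bits.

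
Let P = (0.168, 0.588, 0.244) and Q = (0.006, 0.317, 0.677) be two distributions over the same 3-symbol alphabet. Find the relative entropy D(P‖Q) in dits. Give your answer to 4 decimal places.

D(P‖Q) = Σ p·log₁₀(p/q).
  0.168·log₁₀(0.168/0.006) = 0.24312
  0.588·log₁₀(0.588/0.317) = 0.15777
  0.244·log₁₀(0.244/0.677) = -0.10814
D(P‖Q) = 0.2928 dits.

0.2928 dits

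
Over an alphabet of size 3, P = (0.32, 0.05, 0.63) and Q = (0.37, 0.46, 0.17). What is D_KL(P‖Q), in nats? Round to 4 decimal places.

0.6678 nats

D(P‖Q) = Σ p·ln(p/q).
  0.32·ln(0.32/0.37) = -0.04646
  0.05·ln(0.05/0.46) = -0.11096
  0.63·ln(0.63/0.17) = 0.82525
D(P‖Q) = 0.6678 nats.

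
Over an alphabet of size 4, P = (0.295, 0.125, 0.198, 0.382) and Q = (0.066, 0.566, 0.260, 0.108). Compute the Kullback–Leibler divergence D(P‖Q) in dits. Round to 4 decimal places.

0.2960 dits

D(P‖Q) = Σ p·log₁₀(p/q).
  0.295·log₁₀(0.295/0.066) = 0.19183
  0.125·log₁₀(0.125/0.566) = -0.08199
  0.198·log₁₀(0.198/0.260) = -0.02343
  0.382·log₁₀(0.382/0.108) = 0.20958
D(P‖Q) = 0.2960 dits.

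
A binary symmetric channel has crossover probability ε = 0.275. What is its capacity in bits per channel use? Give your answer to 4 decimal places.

Binary symmetric channel: C = 1 − h₂(ε) where h₂ is the binary entropy function.
h₂(0.275) = −0.275·log₂0.275 − 0.725·log₂0.725 = 0.8485.
C = 1 − 0.8485 = 0.1515 bits per channel use.

0.1515 bits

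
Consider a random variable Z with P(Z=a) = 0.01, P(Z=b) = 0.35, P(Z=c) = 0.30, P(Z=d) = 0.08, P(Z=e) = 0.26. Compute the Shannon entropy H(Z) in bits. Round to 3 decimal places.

1.914 bits

H(Z) = −Σ p·log₂ p.
  −(0.01)·log₂(0.01) = 0.0664
  −(0.35)·log₂(0.35) = 0.5301
  −(0.30)·log₂(0.30) = 0.5211
  −(0.08)·log₂(0.08) = 0.2915
  −(0.26)·log₂(0.26) = 0.5053
Sum: 0.0664 + 0.5301 + 0.5211 + 0.2915 + 0.5053 = 1.914 bits.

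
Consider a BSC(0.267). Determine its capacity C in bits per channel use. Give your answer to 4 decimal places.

0.1629 bits

Binary symmetric channel: C = 1 − h₂(ε) where h₂ is the binary entropy function.
h₂(0.267) = −0.267·log₂0.267 − 0.733·log₂0.733 = 0.8371.
C = 1 − 0.8371 = 0.1629 bits per channel use.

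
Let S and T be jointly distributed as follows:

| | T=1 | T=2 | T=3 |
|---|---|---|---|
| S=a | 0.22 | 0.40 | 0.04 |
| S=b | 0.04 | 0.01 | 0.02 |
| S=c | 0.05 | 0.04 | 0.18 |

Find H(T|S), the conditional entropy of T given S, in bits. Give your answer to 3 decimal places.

Marginals: p(S) = (0.6600, 0.0700, 0.2700), p(T) = (0.3100, 0.4500, 0.2400).
H(T|S) = Σ p(S) · H(T|S=·).
  S=a: p=0.6600, H(T|S=a) = 1.2113
  S=b: p=0.0700, H(T|S=b) = 1.3788
  S=c: p=0.2700, H(T|S=c) = 1.2487
Weighted sum = 1.233 bits.

1.233 bits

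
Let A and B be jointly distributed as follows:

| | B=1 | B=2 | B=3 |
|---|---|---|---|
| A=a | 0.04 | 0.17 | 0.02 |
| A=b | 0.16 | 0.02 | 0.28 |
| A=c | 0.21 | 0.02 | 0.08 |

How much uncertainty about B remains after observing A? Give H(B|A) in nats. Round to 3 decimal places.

0.786 nats

Marginals: p(A) = (0.2300, 0.4600, 0.3100), p(B) = (0.4100, 0.2100, 0.3800).
H(B|A) = Σ p(A) · H(B|A=·).
  A=a: p=0.2300, H(B|A=a) = 0.7400
  A=b: p=0.4600, H(B|A=b) = 0.8058
  A=c: p=0.3100, H(B|A=c) = 0.7902
Weighted sum = 0.786 nats.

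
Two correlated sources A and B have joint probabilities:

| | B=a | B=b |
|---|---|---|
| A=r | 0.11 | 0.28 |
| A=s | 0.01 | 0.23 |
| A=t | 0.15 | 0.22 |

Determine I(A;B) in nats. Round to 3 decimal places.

Marginals: p(A) = (0.3900, 0.2400, 0.3700), p(B) = (0.2700, 0.7300).
I(A;B) = Σ p(x,y)·ln[p(x,y)/(p(x)p(y))].
  (r,a): 0.11·ln(1.0446) = 0.0048
  (r,b): 0.28·ln(0.9835) = -0.0047
  (s,a): 0.01·ln(0.1543) = -0.0187
  (s,b): 0.23·ln(1.3128) = 0.0626
  (t,a): 0.15·ln(1.5015) = 0.0610
  (t,b): 0.22·ln(0.8145) = -0.0451
Sum = 0.060 nats.

0.060 nats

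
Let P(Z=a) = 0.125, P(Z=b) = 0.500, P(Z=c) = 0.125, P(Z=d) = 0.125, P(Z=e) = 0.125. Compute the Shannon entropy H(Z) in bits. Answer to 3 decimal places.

H(Z) = −Σ p·log₂ p.
  −(0.125)·log₂(0.125) = 0.3750
  −(0.500)·log₂(0.500) = 0.5000
  −(0.125)·log₂(0.125) = 0.3750
  −(0.125)·log₂(0.125) = 0.3750
  −(0.125)·log₂(0.125) = 0.3750
Sum: 0.3750 + 0.5000 + 0.3750 + 0.3750 + 0.3750 = 2.000 bits.

2.000 bits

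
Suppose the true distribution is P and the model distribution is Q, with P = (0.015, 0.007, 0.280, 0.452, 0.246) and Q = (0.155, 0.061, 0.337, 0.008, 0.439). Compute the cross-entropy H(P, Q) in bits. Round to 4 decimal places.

3.9487 bits

H(P,Q) = −Σ p·log₂ q.
  −0.015·log₂(0.155) = 0.04034
  −0.007·log₂(0.061) = 0.02825
  −0.280·log₂(0.337) = 0.43937
  −0.452·log₂(0.008) = 3.14853
  −0.246·log₂(0.439) = 0.29218
H(P,Q) = 3.9487 bits.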